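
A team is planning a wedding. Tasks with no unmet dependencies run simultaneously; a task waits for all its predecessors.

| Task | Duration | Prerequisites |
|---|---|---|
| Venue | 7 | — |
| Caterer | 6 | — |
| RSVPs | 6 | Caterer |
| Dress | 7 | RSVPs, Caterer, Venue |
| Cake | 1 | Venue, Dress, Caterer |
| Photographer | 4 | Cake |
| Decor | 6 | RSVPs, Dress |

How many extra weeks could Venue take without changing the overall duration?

Critical path: Caterer→RSVPs→Dress→Decor = 6+6+7+6 = 25, so the finish is 25 weeks.
Longest path through Venue: 20 weeks (earliest finish 7, latest finish 12).
Float = 25 − 20 = 5.

5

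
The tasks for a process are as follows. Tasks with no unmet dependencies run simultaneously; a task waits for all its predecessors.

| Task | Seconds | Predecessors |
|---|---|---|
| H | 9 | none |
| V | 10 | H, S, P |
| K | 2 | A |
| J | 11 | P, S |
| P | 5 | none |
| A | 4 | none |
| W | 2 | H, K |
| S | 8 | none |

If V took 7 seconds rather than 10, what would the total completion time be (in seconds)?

The binding path is H→V = 9+10 = 19; finish at 19 seconds.
Since V is critical, the -3 change carries straight to that chain (now 16 seconds).
The binding chain switches to S→J = 8+11 = 19; finish 19 seconds.

19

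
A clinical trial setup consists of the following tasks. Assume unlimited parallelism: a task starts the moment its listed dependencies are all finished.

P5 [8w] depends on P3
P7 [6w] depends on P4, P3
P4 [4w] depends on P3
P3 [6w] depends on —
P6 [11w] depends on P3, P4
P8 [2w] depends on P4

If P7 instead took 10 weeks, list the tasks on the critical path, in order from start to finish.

Critical path before the change: P3→P4→P6 = 6+4+11 = 21 giving 21 weeks.
P7 has 5 weeks of float (longest path through it is 16).
The critical path is still P3→P4→P6; finish is now 21 weeks.

P3, P4, P6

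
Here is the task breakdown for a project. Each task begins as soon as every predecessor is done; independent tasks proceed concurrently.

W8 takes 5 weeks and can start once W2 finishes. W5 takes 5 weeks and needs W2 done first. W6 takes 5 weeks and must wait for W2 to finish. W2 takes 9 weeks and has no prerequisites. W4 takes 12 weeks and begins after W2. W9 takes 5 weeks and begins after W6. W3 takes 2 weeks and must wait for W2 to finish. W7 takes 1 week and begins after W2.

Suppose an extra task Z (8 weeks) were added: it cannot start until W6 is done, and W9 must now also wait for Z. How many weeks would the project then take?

Originally the project takes 21 weeks.
With Z inserted, W9 now waits for max(W6, Z).
New critical path: W2→W6→Z→W9 = 9+5+8+5 = 27 ⇒ 27 weeks.

27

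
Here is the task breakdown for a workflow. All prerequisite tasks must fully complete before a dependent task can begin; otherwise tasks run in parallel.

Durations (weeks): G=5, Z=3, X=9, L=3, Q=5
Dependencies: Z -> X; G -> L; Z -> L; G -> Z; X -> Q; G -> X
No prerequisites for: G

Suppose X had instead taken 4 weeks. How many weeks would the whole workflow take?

The binding path is G→Z→X→Q = 5+3+9+5 = 22; finish at 22 weeks.
X is on the critical path; changing it to 4 makes that path 17 weeks.
That remains the longest chain; total 17 weeks.

17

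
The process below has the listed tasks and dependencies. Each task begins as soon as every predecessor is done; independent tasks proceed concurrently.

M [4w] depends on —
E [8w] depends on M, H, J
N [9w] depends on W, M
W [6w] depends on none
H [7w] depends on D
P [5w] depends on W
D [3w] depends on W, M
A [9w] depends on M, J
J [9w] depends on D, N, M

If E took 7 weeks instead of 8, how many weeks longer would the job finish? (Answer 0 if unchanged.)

0

Actual critical path: W→N→J→A = 6+9+9+9 = 33 ⇒ 33 weeks.
E is off the critical path — its longest chain is 32 weeks, giving 1 of slack.
The critical path is still W→N→J→A; finish is now 33 weeks.
Change in finish: 33 − 33 = +0 weeks.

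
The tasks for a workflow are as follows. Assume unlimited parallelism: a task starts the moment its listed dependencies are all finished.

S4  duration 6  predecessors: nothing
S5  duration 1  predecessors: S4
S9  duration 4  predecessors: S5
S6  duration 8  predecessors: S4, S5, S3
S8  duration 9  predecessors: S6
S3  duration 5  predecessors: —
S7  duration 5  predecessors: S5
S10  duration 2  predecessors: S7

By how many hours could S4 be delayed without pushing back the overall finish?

Critical path: S4→S5→S6→S8 = 6+1+8+9 = 24, so the finish is 24 hours.
Longest path through S4: 24 hours (earliest finish 6, latest finish 6).
So S4 can slip 6 − 6 = 0 hours.

0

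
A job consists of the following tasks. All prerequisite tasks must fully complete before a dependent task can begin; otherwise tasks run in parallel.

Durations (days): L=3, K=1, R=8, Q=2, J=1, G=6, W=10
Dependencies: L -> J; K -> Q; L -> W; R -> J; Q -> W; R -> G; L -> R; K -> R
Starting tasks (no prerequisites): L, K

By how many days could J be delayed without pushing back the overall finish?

The longest chain is L→R→G = 3+8+6 = 17; overall finish 17 days.
Longest path through J: 12 days (earliest finish 12, latest finish 17).
Float = 17 − 12 = 5.

5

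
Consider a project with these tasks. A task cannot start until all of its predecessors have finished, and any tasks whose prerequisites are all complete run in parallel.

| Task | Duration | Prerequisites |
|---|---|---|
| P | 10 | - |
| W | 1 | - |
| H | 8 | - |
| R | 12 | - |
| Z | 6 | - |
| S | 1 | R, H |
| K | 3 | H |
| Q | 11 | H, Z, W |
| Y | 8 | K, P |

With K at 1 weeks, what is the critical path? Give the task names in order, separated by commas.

Critical path before the change: H→K→Y = 8+3+8 = 19 giving 19 weeks.
K is on the critical path; changing it to 1 makes that path 17 weeks.
The binding chain switches to H→Q = 8+11 = 19; finish 19 weeks.

H, Q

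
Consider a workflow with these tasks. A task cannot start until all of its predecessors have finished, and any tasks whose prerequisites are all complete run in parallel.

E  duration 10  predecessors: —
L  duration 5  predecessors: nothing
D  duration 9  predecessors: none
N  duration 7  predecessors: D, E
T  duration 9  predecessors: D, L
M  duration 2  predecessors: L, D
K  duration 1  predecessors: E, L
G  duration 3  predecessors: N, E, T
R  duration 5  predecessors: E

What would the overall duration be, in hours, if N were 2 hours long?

Actual critical path: D→T→G = 9+9+3 = 21 ⇒ 21 hours.
The longest path through N is only 20 hours, so N has float 1.
No other chain overtakes it, so the finish is 21 hours.

21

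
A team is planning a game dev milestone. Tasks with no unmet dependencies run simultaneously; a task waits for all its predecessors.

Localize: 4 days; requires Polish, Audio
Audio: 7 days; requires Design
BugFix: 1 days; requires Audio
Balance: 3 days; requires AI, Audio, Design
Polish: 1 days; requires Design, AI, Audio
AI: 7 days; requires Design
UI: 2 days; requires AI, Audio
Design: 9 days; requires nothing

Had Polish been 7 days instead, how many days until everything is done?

27

The binding path is Design→Audio→Polish→Localize = 9+7+1+4 = 21; finish at 21 days.
Polish lies on that path, so at 7 days the path becomes 27 days.
No other chain overtakes it, so the finish is 27 days.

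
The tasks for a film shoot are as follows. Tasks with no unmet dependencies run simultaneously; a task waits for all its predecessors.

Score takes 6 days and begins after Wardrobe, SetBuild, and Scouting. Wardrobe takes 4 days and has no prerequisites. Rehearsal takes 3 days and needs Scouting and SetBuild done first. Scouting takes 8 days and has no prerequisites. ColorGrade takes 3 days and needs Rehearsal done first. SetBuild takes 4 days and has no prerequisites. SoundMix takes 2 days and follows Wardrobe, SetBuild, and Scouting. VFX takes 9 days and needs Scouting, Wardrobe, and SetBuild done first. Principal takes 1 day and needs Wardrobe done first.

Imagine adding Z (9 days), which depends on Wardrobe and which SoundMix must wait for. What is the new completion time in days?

Originally the film shoot takes 17 days.
With Z inserted, SoundMix now waits for max(Wardrobe, SetBuild, Scouting, Z).
New critical path: Scouting→VFX = 8+9 = 17 ⇒ 17 days.

17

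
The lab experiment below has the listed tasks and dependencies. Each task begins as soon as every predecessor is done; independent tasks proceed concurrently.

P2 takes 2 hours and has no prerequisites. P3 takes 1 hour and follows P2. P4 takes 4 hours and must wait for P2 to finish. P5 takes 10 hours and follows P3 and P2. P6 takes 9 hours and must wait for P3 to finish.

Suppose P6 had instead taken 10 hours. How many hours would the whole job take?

13

Actual critical path: P2→P3→P5 = 2+1+10 = 13 ⇒ 13 hours.
P6 has 1 hour of float (longest path through it is 12).
That remains the longest chain; total 13 hours.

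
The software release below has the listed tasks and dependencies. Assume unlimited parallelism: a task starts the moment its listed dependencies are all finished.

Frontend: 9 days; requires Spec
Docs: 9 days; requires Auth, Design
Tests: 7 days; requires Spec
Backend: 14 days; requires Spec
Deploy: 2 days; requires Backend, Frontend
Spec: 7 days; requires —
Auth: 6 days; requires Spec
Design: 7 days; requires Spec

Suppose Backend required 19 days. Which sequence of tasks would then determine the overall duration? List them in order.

Spec, Backend, Deploy

The binding path is Spec→Backend→Deploy = 7+14+2 = 23; finish at 23 days.
Backend lies on that path, so at 19 days the path becomes 28 days.
That remains the longest chain; total 28 days.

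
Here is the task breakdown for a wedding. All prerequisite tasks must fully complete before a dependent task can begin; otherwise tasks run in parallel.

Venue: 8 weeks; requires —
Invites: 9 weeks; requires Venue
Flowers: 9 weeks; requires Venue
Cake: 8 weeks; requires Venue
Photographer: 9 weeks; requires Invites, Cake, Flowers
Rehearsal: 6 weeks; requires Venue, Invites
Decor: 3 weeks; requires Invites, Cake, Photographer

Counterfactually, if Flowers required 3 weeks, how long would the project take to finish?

29

As given, the longest chain is Venue→Flowers→Photographer→Decor = 8+9+9+3 = 29, so the finish is 29 weeks.
Flowers lies on that path, so at 3 weeks the path becomes 23 weeks.
The binding chain switches to Venue→Invites→Photographer→Decor = 8+9+9+3 = 29; finish 29 weeks.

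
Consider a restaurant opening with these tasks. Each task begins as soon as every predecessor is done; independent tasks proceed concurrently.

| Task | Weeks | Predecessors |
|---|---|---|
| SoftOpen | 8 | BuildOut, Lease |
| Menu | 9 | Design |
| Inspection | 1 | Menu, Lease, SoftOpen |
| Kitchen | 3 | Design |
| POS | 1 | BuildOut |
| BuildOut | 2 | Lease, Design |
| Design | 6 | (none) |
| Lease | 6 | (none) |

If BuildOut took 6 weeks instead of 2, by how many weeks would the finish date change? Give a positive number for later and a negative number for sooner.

4

As given, the longest chain is Lease→BuildOut→SoftOpen→Inspection = 6+2+8+1 = 17, so the finish is 17 weeks.
BuildOut is on the critical path; changing it to 6 makes that path 21 weeks.
That remains the longest chain; total 21 weeks.
Change in finish: 21 − 17 = +4 weeks.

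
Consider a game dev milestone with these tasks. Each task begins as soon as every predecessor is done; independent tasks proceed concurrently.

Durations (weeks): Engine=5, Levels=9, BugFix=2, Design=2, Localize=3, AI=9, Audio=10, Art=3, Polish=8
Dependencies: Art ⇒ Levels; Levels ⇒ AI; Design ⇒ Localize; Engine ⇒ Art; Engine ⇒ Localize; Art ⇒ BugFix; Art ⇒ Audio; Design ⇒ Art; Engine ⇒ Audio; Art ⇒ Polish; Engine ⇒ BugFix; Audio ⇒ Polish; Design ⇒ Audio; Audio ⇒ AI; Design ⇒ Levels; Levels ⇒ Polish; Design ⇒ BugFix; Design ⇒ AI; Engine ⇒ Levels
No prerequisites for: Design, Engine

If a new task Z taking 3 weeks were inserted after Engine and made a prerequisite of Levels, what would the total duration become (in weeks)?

27

Originally the game dev milestone takes 27 weeks.
With Z inserted, Levels now waits for max(Engine, Design, Art, Z).
New critical path: Engine→Art→Audio→AI = 5+3+10+9 = 27 ⇒ 27 weeks.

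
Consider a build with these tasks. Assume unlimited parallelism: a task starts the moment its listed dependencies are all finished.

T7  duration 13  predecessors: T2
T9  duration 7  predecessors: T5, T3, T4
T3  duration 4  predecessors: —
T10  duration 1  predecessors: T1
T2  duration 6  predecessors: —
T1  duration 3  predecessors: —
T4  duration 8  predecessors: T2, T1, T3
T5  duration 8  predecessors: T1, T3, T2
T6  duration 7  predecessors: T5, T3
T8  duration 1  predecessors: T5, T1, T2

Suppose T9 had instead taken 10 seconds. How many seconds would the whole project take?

Actual critical path: T2→T4→T9 = 6+8+7 = 21 ⇒ 21 seconds.
Since T9 is critical, the +3 change carries straight to that chain (now 24 seconds).
That remains the longest chain; total 24 seconds.

24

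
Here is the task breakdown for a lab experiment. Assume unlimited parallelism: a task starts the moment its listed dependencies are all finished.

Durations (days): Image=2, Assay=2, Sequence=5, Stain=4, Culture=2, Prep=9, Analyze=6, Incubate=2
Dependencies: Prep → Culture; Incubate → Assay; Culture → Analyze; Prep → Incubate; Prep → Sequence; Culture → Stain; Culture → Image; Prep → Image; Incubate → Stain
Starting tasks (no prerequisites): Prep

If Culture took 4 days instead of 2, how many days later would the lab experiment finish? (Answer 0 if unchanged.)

As given, the longest chain is Prep→Culture→Analyze = 9+2+6 = 17, so the finish is 17 days.
Culture is on the critical path; changing it to 4 makes that path 19 days.
The critical path is still Prep→Culture→Analyze; finish is now 19 days.
Change in finish: 19 − 17 = +2 days.

2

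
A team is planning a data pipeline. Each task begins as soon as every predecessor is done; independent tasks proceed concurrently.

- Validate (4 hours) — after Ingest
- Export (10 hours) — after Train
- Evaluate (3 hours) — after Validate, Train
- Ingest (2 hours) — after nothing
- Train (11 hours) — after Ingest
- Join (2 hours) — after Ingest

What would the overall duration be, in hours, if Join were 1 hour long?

Critical path before the change: Ingest→Train→Export = 2+11+10 = 23 giving 23 hours.
Join is off the critical path — its longest chain is 4 hours, giving 19 of slack.
That remains the longest chain; total 23 hours.

23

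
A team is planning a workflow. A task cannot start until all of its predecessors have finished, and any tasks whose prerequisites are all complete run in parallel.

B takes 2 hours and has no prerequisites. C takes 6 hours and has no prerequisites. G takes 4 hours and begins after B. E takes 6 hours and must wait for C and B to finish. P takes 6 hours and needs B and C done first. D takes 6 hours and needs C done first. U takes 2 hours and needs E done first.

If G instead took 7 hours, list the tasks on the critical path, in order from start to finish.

Critical path before the change: C→E→U = 6+6+2 = 14 giving 14 hours.
G is off the critical path — its longest chain is 6 hours, giving 8 of slack.
No other chain overtakes it, so the finish is 14 hours.

C, E, U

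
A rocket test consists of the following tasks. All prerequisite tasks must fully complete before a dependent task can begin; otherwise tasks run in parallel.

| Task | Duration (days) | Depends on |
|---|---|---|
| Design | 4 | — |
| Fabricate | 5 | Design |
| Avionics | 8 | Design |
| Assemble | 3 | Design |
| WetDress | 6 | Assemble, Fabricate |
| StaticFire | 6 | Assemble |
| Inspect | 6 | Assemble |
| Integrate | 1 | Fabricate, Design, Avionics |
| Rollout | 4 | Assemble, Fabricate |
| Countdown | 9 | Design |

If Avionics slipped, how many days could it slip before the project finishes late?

Design→Fabricate→WetDress = 4+5+6 = 15 sets the makespan at 15 days.
Avionics finishes as early as 12 and must finish by 14.
So Avionics can slip 14 − 12 = 2 days.

2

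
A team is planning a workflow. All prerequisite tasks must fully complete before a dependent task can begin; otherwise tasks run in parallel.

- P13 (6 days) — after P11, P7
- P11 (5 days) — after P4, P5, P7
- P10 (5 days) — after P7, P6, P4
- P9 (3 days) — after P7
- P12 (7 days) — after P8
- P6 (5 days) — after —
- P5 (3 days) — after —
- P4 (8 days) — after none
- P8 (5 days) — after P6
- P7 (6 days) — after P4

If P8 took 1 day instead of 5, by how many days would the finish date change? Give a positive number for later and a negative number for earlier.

The binding path is P4→P7→P11→P13 = 8+6+5+6 = 25; finish at 25 days.
P8 is off the critical path — its longest chain is 17 days, giving 8 of slack.
That remains the longest chain; total 25 days.
Change in finish: 25 − 25 = +0 days.

0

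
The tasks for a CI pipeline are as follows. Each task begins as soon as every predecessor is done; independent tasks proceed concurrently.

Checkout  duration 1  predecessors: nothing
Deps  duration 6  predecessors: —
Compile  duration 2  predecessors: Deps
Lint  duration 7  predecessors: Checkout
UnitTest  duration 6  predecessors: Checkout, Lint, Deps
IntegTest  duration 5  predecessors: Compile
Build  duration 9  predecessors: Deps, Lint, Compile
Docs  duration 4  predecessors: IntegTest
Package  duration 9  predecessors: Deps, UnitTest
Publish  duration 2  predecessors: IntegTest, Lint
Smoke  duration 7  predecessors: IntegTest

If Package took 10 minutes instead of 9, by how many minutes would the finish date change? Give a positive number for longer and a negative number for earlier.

1

Critical path before the change: Checkout→Lint→UnitTest→Package = 1+7+6+9 = 23 giving 23 minutes.
Package lies on that path, so at 10 minutes the path becomes 24 minutes.
That remains the longest chain; total 24 minutes.
Change in finish: 24 − 23 = +1 minutes.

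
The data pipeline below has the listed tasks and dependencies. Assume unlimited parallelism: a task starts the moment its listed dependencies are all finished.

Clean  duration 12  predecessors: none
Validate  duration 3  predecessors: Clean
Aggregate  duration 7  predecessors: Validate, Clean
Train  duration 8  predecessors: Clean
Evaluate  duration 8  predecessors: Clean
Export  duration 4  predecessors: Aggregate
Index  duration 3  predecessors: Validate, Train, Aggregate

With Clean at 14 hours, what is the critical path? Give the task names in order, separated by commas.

Clean, Validate, Aggregate, Export

Actual critical path: Clean→Validate→Aggregate→Export = 12+3+7+4 = 26 ⇒ 26 hours.
Clean is on the critical path; changing it to 14 makes that path 28 hours.
That remains the longest chain; total 28 hours.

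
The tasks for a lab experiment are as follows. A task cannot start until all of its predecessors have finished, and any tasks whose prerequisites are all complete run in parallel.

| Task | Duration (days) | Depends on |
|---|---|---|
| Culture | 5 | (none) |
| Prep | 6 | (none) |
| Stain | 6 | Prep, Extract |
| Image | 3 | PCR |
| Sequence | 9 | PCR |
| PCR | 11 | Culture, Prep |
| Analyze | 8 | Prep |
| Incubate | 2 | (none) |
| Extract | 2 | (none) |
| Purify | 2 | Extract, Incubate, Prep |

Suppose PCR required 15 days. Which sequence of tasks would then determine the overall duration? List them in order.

Prep, PCR, Sequence

Baseline: Prep→PCR→Sequence = 6+11+9 = 26 → 26 days.
Since PCR is critical, the +4 change carries straight to that chain (now 30 days).
No other chain overtakes it, so the finish is 30 days.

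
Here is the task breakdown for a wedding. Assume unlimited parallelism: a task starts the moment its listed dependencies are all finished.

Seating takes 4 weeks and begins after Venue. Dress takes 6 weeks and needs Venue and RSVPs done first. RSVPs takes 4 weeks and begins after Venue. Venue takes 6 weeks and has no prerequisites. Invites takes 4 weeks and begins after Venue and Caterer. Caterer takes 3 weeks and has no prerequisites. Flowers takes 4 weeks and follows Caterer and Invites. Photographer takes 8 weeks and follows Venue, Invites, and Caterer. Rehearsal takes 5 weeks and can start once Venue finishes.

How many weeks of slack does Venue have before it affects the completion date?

Venue→Invites→Photographer = 6+4+8 = 18 sets the makespan at 18 weeks.
Longest path through Venue: 18 weeks (earliest finish 6, latest finish 6).
So Venue can slip 6 − 6 = 0 weeks.

0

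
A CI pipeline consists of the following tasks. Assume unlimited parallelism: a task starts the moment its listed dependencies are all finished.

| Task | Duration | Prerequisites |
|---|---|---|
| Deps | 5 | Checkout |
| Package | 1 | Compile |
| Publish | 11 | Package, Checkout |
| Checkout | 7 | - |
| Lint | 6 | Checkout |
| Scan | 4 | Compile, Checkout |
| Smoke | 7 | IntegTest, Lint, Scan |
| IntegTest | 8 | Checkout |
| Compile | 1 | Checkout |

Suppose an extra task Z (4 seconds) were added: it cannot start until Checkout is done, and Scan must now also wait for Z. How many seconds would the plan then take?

22

Originally the plan takes 22 seconds.
With Z inserted, Scan now waits for max(Compile, Checkout, Z).
New critical path: Checkout→Z→Scan→Smoke = 7+4+4+7 = 22 ⇒ 22 seconds.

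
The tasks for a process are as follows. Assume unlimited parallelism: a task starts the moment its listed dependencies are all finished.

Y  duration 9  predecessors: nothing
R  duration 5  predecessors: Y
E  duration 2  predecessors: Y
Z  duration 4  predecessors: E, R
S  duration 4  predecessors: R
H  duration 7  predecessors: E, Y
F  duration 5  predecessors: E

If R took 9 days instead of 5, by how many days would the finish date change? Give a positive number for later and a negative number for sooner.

The binding path is Y→R→Z = 9+5+4 = 18; finish at 18 days.
R lies on that path, so at 9 days the path becomes 22 days.
The critical path is still Y→R→Z; finish is now 22 days.
Change in finish: 22 − 18 = +4 days.

4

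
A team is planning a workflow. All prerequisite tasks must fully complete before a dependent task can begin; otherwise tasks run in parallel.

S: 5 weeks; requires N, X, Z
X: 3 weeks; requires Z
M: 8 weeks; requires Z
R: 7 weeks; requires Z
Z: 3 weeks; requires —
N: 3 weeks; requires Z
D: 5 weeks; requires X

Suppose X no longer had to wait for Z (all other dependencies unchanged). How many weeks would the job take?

11

Original critical path: Z→N→S = 3+3+5 = 11 ⇒ 11 weeks.
Without Z→X, X's earliest start moves from 3 to 0.
New critical path: Z→N→S = 3+3+5 = 11 ⇒ 11 weeks.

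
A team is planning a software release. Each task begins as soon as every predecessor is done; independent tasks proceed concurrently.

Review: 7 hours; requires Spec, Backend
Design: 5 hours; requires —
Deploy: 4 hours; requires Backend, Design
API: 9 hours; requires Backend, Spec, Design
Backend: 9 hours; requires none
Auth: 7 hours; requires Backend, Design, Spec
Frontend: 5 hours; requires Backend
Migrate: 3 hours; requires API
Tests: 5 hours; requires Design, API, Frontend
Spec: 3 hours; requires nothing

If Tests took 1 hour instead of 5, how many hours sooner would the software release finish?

Actual critical path: Backend→API→Tests = 9+9+5 = 23 ⇒ 23 hours.
Tests is on the critical path; changing it to 1 makes that path 19 hours.
Now Backend→API→Migrate = 9+9+3 = 21 is longest, so the finish becomes 21 hours.
Change in finish: 21 − 23 = -2 hours.

2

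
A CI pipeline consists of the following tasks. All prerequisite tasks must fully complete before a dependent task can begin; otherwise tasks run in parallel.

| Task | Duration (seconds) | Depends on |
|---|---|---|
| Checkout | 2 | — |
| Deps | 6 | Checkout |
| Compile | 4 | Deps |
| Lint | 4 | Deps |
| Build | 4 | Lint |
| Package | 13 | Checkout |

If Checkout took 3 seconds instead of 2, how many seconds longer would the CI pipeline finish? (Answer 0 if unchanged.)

1

Critical path before the change: Checkout→Deps→Lint→Build = 2+6+4+4 = 16 giving 16 seconds.
Checkout is on the critical path; changing it to 3 makes that path 17 seconds.
The critical path is still Checkout→Deps→Lint→Build; finish is now 17 seconds.
Change in finish: 17 − 16 = +1 seconds.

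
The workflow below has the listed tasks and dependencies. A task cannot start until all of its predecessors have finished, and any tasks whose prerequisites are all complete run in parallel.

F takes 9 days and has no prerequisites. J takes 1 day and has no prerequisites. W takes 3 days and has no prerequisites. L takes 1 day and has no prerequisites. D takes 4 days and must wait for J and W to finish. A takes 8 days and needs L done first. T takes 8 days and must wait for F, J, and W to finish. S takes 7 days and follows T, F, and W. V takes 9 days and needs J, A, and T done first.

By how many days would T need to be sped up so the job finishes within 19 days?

7

Current finish: 26 days; target: 19.
T is on every critical path, so each day cut from T cuts the finish by one (this holds down to a finish of 19).
Need 26 − 19 = 7 days off T → T becomes 1 day, finish becomes 19.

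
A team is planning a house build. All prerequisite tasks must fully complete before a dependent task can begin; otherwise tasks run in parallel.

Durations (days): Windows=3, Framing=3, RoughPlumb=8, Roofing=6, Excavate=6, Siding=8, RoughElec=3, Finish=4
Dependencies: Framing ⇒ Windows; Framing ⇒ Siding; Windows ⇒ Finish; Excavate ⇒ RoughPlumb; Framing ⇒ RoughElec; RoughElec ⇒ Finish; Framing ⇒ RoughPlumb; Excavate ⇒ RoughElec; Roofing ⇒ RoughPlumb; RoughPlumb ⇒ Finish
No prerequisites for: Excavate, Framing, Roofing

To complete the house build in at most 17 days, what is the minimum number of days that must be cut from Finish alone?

1

Current finish: 18 days; target: 17.
Finish is on every critical path, so each day cut from Finish cuts the finish by one (this holds down to a finish of 15).
Need 18 − 17 = 1 day off Finish → Finish becomes 3 days, finish becomes 17.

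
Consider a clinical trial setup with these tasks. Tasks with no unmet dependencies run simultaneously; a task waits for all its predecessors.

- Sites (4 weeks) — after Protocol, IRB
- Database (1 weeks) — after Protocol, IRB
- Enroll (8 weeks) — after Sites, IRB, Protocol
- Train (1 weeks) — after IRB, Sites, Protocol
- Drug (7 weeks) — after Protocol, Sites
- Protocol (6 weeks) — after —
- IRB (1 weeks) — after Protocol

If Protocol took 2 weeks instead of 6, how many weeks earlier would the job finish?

4

The binding path is Protocol→IRB→Sites→Enroll = 6+1+4+8 = 19; finish at 19 weeks.
Since Protocol is critical, the -4 change carries straight to that chain (now 15 weeks).
The critical path is still Protocol→IRB→Sites→Enroll; finish is now 15 weeks.
Change in finish: 15 − 19 = -4 weeks.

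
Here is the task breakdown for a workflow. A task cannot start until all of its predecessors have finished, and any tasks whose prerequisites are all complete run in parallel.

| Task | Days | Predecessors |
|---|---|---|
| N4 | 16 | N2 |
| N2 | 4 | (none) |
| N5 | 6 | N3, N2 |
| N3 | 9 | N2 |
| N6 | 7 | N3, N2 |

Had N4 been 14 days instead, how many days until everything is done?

20

Baseline: N2→N4 = 4+16 = 20 → 20 days.
N4 is on the critical path; changing it to 14 makes that path 18 days.
The binding chain switches to N2→N3→N6 = 4+9+7 = 20; finish 20 days.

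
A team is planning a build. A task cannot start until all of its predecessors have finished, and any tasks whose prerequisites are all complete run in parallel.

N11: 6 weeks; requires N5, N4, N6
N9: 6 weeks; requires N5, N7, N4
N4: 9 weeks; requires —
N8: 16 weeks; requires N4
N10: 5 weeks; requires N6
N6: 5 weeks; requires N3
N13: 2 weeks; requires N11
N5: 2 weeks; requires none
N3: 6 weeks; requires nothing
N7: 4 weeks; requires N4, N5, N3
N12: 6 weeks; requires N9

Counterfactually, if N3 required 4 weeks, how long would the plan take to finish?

25

As given, the longest chain is N4→N7→N9→N12 = 9+4+6+6 = 25, so the finish is 25 weeks.
N3 is off the critical path — its longest chain is 22 weeks, giving 3 of slack.
The critical path is still N4→N7→N9→N12; finish is now 25 weeks.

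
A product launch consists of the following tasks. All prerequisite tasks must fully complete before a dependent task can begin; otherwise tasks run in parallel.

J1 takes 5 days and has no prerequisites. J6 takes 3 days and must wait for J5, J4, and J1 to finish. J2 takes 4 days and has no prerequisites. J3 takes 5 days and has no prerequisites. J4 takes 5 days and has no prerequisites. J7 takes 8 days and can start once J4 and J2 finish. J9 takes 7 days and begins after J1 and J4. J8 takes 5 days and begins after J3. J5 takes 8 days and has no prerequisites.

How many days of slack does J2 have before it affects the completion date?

The longest chain is J4→J7 = 5+8 = 13; overall finish 13 days.
J2 finishes as early as 4 and must finish by 5.
So J2 can slip 5 − 4 = 1 day.

1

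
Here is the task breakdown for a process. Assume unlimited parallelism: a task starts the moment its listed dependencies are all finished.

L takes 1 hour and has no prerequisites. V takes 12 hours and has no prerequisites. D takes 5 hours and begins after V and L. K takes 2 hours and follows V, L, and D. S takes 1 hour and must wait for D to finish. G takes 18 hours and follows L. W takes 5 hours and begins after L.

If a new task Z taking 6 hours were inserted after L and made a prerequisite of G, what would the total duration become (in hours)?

Originally the job takes 19 hours.
With Z inserted, G now waits for max(L, Z).
New critical path: L→Z→G = 1+6+18 = 25 ⇒ 25 hours.

25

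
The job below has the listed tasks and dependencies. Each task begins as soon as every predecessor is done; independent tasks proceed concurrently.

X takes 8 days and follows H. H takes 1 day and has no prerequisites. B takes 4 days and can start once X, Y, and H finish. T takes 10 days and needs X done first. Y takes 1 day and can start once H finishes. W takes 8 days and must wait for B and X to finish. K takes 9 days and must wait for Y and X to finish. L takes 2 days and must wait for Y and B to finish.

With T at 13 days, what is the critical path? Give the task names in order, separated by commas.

Critical path before the change: H→X→B→W = 1+8+4+8 = 21 giving 21 days.
T is off the critical path — its longest chain is 19 days, giving 2 of slack.
New critical path: H→X→T = 1+8+13 = 22 ⇒ 22 days.

H, X, T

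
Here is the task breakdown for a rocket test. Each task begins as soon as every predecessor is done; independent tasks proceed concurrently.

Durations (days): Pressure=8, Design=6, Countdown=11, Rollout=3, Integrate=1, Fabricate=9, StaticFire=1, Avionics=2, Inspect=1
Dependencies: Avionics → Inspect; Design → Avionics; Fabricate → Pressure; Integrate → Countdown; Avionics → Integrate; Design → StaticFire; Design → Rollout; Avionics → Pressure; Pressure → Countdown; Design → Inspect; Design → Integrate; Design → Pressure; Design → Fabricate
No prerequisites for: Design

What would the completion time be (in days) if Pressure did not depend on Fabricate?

27

Original critical path: Design→Fabricate→Pressure→Countdown = 6+9+8+11 = 34 ⇒ 34 days.
Without Fabricate→Pressure, Pressure's earliest start moves from 15 to 8.
New critical path: Design→Avionics→Pressure→Countdown = 6+2+8+11 = 27 ⇒ 27 days.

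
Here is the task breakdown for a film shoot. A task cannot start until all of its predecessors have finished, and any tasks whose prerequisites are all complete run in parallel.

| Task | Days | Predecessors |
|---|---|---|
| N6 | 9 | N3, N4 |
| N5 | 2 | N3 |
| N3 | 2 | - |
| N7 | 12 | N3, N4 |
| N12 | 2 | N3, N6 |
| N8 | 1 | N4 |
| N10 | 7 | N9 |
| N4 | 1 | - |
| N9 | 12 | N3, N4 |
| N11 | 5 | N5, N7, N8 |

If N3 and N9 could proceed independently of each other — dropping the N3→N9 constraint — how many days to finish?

Original critical path: N3→N9→N10 = 2+12+7 = 21 ⇒ 21 days.
Without N3→N9, N9's earliest start moves from 2 to 1.
After: N4→N9→N10 = 1+12+7 = 20 → 20 days.

20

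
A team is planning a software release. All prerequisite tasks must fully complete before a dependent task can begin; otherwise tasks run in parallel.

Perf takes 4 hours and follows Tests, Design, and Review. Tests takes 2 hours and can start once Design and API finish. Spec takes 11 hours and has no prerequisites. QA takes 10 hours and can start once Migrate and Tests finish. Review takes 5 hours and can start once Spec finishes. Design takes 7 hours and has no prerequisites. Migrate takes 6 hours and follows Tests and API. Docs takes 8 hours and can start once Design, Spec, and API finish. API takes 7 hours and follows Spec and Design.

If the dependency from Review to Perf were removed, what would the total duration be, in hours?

36

With the dependency in place, Spec→API→Tests→Migrate→QA = 11+7+2+6+10 = 36 sets the finish at 36 hours.
Dropping Review→Perf doesn't change Perf's earliest start (20); another predecessor still binds.
The longest chain is now Spec→API→Tests→Migrate→QA = 11+7+2+6+10 = 36, so the job takes 36 hours.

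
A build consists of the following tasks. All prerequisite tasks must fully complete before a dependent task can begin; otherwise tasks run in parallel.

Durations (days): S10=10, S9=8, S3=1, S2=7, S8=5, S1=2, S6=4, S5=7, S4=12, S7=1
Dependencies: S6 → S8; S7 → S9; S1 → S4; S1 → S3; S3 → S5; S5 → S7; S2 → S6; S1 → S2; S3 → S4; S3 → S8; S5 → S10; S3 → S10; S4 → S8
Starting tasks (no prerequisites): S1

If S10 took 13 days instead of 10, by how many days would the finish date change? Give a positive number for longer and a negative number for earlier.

3

Baseline: S1→S3→S5→S10 = 2+1+7+10 = 20 → 20 days.
S10 is on the critical path; changing it to 13 makes that path 23 days.
No other chain overtakes it, so the finish is 23 days.
Change in finish: 23 − 20 = +3 days.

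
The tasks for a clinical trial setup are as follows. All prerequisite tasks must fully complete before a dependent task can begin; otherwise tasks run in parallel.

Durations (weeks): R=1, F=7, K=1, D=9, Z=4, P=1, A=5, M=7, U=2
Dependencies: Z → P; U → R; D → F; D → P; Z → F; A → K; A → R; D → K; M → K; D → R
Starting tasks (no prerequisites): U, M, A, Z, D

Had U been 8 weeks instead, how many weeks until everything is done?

16

As given, the longest chain is D→F = 9+7 = 16, so the finish is 16 weeks.
U has 13 weeks of float (longest path through it is 3).
No other chain overtakes it, so the finish is 16 weeks.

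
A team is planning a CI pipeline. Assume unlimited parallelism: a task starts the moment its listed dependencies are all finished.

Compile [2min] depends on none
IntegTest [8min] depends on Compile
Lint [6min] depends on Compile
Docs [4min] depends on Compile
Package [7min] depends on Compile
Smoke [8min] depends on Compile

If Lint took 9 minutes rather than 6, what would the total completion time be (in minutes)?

Actual critical path: Compile→IntegTest = 2+8 = 10 ⇒ 10 minutes.
Lint is off the critical path — its longest chain is 8 minutes, giving 2 of slack.
The binding chain switches to Compile→Lint = 2+9 = 11; finish 11 minutes.

11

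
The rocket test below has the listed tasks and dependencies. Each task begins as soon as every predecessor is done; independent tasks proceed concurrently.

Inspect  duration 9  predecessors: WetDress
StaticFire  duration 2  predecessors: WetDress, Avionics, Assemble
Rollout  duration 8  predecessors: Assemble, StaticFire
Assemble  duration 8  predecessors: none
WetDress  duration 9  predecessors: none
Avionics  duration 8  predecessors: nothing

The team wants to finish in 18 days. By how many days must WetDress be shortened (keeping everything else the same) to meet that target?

Current finish: 19 days; target: 18.
WetDress is on every critical path, so each day cut from WetDress cuts the finish by one (this holds down to a finish of 18).
Need 19 − 18 = 1 day off WetDress → WetDress becomes 8 days, finish becomes 18.

1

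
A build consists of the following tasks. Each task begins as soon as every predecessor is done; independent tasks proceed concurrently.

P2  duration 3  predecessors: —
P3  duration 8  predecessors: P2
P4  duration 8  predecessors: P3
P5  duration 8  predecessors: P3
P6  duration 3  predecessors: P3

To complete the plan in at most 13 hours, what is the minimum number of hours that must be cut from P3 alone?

6

Current finish: 19 hours; target: 13.
P3 is on every critical path, so each hour cut from P3 cuts the finish by one (this holds down to a finish of 12).
Need 19 − 13 = 6 hours off P3 → P3 becomes 2 hours, finish becomes 13.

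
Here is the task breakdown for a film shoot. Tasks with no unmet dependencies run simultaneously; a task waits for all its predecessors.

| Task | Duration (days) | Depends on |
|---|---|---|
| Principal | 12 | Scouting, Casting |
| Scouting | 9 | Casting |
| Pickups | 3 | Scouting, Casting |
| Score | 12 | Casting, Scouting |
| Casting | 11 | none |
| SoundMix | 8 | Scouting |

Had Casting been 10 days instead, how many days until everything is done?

31

Baseline: Casting→Scouting→Principal = 11+9+12 = 32 → 32 days.
Since Casting is critical, the -1 change carries straight to that chain (now 31 days).
The critical path is still Casting→Scouting→Principal; finish is now 31 days.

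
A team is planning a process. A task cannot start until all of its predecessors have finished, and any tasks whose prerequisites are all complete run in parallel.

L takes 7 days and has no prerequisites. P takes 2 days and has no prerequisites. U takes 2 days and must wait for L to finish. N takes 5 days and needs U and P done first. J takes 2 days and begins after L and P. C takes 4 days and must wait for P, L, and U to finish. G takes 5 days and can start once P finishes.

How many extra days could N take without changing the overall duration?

L→U→N = 7+2+5 = 14 sets the makespan at 14 days.
N finishes as early as 14 and must finish by 14.
So N can slip 14 − 14 = 0 days.

0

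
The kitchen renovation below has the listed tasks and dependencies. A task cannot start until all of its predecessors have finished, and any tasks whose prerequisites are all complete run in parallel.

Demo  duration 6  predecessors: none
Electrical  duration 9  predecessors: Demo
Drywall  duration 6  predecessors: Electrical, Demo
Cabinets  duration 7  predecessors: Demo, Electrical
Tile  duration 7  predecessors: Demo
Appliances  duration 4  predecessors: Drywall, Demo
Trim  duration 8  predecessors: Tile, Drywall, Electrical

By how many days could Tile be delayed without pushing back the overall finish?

Demo→Electrical→Drywall→Trim = 6+9+6+8 = 29 sets the makespan at 29 days.
Tile finishes as early as 13 and must finish by 21.
Slack of Tile = 14 − 6 = 8 days.

8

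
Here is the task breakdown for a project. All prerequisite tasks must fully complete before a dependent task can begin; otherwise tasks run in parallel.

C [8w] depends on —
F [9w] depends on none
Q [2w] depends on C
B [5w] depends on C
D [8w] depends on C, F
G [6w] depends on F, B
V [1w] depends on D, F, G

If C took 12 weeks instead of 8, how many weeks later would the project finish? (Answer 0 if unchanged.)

4

The binding path is C→B→G→V = 8+5+6+1 = 20; finish at 20 weeks.
C lies on that path, so at 12 weeks the path becomes 24 weeks.
That remains the longest chain; total 24 weeks.
Change in finish: 24 − 20 = +4 weeks.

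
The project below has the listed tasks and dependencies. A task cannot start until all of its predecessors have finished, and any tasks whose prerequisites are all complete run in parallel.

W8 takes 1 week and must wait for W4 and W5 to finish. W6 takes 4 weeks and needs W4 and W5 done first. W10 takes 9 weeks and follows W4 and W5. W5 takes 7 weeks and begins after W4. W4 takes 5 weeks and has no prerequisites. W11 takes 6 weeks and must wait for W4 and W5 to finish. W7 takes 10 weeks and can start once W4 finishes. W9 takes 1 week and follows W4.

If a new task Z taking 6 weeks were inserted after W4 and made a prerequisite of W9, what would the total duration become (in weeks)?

21

Originally the project takes 21 weeks.
With Z inserted, W9 now waits for max(W4, Z).
New critical path: W4→W5→W10 = 5+7+9 = 21 ⇒ 21 weeks.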